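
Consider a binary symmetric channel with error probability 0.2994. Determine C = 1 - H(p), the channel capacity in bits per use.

For BSC with error probability p:
C = 1 - H(p) where H(p) is binary entropy
H(0.2994) = -0.2994 × log₂(0.2994) - 0.7006 × log₂(0.7006)
H(p) = 0.8806
C = 1 - 0.8806 = 0.1194 bits/use


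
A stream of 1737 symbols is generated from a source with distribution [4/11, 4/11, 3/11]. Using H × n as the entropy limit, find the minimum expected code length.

Entropy H = 1.5726 bits/symbol
Minimum bits = H × n = 1.5726 × 1737
= 2731.65 bits


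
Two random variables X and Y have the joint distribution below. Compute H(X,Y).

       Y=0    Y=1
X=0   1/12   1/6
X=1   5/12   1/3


H(X,Y) = -Σ p(x,y) log₂ p(x,y)
  p(0,0)=1/12: -0.0833 × log₂(0.0833) = 0.2987
  p(0,1)=1/6: -0.1667 × log₂(0.1667) = 0.4308
  p(1,0)=5/12: -0.4167 × log₂(0.4167) = 0.5263
  p(1,1)=1/3: -0.3333 × log₂(0.3333) = 0.5283
H(X,Y) = 1.7842 bits


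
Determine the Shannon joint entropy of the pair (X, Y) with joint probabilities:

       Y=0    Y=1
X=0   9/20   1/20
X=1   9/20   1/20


H(X,Y) = -Σ p(x,y) log₂ p(x,y)
  p(0,0)=9/20: -0.4500 × log₂(0.4500) = 0.5184
  p(0,1)=1/20: -0.0500 × log₂(0.0500) = 0.2161
  p(1,0)=9/20: -0.4500 × log₂(0.4500) = 0.5184
  p(1,1)=1/20: -0.0500 × log₂(0.0500) = 0.2161
H(X,Y) = 1.4690 bits


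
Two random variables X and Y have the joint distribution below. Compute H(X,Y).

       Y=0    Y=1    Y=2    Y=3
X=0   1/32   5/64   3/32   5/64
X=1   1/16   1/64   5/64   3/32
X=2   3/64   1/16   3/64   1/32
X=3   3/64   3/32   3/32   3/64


H(X,Y) = -Σ p(x,y) log₂ p(x,y)
  p(0,0)=1/32: -0.0312 × log₂(0.0312) = 0.1562
  p(0,1)=5/64: -0.0781 × log₂(0.0781) = 0.2873
  p(0,2)=3/32: -0.0938 × log₂(0.0938) = 0.3202
  p(0,3)=5/64: -0.0781 × log₂(0.0781) = 0.2873
  p(1,0)=1/16: -0.0625 × log₂(0.0625) = 0.2500
  p(1,1)=1/64: -0.0156 × log₂(0.0156) = 0.0938
  p(1,2)=5/64: -0.0781 × log₂(0.0781) = 0.2873
  p(1,3)=3/32: -0.0938 × log₂(0.0938) = 0.3202
  p(2,0)=3/64: -0.0469 × log₂(0.0469) = 0.2070
  p(2,1)=1/16: -0.0625 × log₂(0.0625) = 0.2500
  p(2,2)=3/64: -0.0469 × log₂(0.0469) = 0.2070
  p(2,3)=1/32: -0.0312 × log₂(0.0312) = 0.1562
  p(3,0)=3/64: -0.0469 × log₂(0.0469) = 0.2070
  p(3,1)=3/32: -0.0938 × log₂(0.0938) = 0.3202
  p(3,2)=3/32: -0.0938 × log₂(0.0938) = 0.3202
  p(3,3)=3/64: -0.0469 × log₂(0.0469) = 0.2070
H(X,Y) = 3.8768 bits


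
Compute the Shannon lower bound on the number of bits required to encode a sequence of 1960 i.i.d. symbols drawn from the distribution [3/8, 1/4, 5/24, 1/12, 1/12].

Entropy H = 2.0996 bits/symbol
Minimum bits = H × n = 2.0996 × 1960
= 4115.21 bits


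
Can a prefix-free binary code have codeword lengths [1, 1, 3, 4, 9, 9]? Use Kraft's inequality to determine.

Kraft inequality: Σ 2^(-l_i) ≤ 1 for prefix-free code
Calculating: 2^(-1) + 2^(-1) + 2^(-3) + 2^(-4) + 2^(-9) + 2^(-9)
= 0.5 + 0.5 + 0.125 + 0.0625 + 0.001953125 + 0.001953125
= 1.1914
Since 1.1914 > 1, prefix-free code does not exist


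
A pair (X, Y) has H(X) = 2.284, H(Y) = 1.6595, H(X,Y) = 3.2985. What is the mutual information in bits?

I(X;Y) = H(X) + H(Y) - H(X,Y)
I(X;Y) = 2.284 + 1.6595 - 3.2985 = 0.645 bits


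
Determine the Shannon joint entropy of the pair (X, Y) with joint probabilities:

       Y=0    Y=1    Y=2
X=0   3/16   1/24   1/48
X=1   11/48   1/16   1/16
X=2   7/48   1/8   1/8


H(X,Y) = -Σ p(x,y) log₂ p(x,y)
  p(0,0)=3/16: -0.1875 × log₂(0.1875) = 0.4528
  p(0,1)=1/24: -0.0417 × log₂(0.0417) = 0.1910
  p(0,2)=1/48: -0.0208 × log₂(0.0208) = 0.1164
  p(1,0)=11/48: -0.2292 × log₂(0.2292) = 0.4871
  p(1,1)=1/16: -0.0625 × log₂(0.0625) = 0.2500
  p(1,2)=1/16: -0.0625 × log₂(0.0625) = 0.2500
  p(2,0)=7/48: -0.1458 × log₂(0.1458) = 0.4051
  p(2,1)=1/8: -0.1250 × log₂(0.1250) = 0.3750
  p(2,2)=1/8: -0.1250 × log₂(0.1250) = 0.3750
H(X,Y) = 2.9024 bits


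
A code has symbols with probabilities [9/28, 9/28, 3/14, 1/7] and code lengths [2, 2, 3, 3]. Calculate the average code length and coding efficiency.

Average length L = Σ p_i × l_i = 2.3571 bits
Entropy H = 1.9299 bits
Efficiency η = H/L × 100% = 81.88%


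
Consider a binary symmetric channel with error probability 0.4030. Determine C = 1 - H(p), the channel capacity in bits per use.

For BSC with error probability p:
C = 1 - H(p) where H(p) is binary entropy
H(0.4030) = -0.4030 × log₂(0.4030) - 0.5970 × log₂(0.5970)
H(p) = 0.9727
C = 1 - 0.9727 = 0.0273 bits/use


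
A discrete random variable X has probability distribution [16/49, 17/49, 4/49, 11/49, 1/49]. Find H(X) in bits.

H(X) = -Σ p(x) log₂ p(x)
  -16/49 × log₂(16/49) = 0.5273
  -17/49 × log₂(17/49) = 0.5299
  -4/49 × log₂(4/49) = 0.2951
  -11/49 × log₂(11/49) = 0.4838
  -1/49 × log₂(1/49) = 0.1146
H(X) = 1.9506 bits


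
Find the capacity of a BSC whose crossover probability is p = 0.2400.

For BSC with error probability p:
C = 1 - H(p) where H(p) is binary entropy
H(0.2400) = -0.2400 × log₂(0.2400) - 0.7600 × log₂(0.7600)
H(p) = 0.7950
C = 1 - 0.7950 = 0.2050 bits/use


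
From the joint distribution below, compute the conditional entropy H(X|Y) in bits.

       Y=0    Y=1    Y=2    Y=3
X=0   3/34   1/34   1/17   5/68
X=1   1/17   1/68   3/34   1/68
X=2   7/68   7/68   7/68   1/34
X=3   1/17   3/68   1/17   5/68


H(X|Y) = Σ_y p(y) H(X|Y=y)
  p(Y=0) = 21/68, H(X|Y=0) = 1.9561
  p(Y=1) = 13/68, H(X|Y=1) = 1.6692
  p(Y=2) = 21/68, H(X|Y=2) = 1.9561
  p(Y=3) = 13/68, H(X|Y=3) = 1.7605
H(X|Y) = 0.3088×1.9561 + 0.1912×1.6692 + 0.3088×1.9561 + 0.1912×1.7605 = 1.8638 bits


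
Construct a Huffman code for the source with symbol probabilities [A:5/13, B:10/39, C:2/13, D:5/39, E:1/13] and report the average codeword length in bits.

Huffman tree construction:
Combine smallest probabilities repeatedly
Resulting codes:
  A: 0 (length 1)
  B: 10 (length 2)
  C: 110 (length 3)
  D: 1111 (length 4)
  E: 1110 (length 4)
Average length = Σ p(s) × length(s) = 2.1795 bits


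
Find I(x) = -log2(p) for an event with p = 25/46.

Information content I(x) = -log₂(p(x))
I = -log₂(25/46) = -log₂(0.5435)
I = 0.8797 bits


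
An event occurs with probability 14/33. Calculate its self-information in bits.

Information content I(x) = -log₂(p(x))
I = -log₂(14/33) = -log₂(0.4242)
I = 1.2370 bits


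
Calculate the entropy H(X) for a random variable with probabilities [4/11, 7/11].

H(X) = -Σ p(x) log₂ p(x)
  -4/11 × log₂(4/11) = 0.5307
  -7/11 × log₂(7/11) = 0.4150
H(X) = 0.9457 bits


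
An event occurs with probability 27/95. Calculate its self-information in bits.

Information content I(x) = -log₂(p(x))
I = -log₂(27/95) = -log₂(0.2842)
I = 1.8150 bits


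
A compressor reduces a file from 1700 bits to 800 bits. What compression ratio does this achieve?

Compression ratio = Original / Compressed
= 1700 / 800 = 2.12:1


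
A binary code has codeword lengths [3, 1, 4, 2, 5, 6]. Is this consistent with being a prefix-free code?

Kraft inequality: Σ 2^(-l_i) ≤ 1 for prefix-free code
Calculating: 2^(-3) + 2^(-1) + 2^(-4) + 2^(-2) + 2^(-5) + 2^(-6)
= 0.125 + 0.5 + 0.0625 + 0.25 + 0.03125 + 0.015625
= 0.9844
Since 0.9844 ≤ 1, prefix-free code exists


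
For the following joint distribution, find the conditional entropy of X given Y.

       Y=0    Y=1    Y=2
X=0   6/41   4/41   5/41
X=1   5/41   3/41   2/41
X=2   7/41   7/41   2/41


H(X|Y) = Σ_y p(y) H(X|Y=y)
  p(Y=0) = 18/41, H(X|Y=0) = 1.5715
  p(Y=1) = 14/41, H(X|Y=1) = 1.4926
  p(Y=2) = 9/41, H(X|Y=2) = 1.4355
H(X|Y) = 0.4390×1.5715 + 0.3415×1.4926 + 0.2195×1.4355 = 1.5147 bits


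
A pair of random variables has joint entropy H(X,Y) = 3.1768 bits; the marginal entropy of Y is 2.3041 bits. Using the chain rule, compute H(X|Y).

Chain rule: H(X,Y) = H(X|Y) + H(Y)
H(X|Y) = H(X,Y) - H(Y) = 3.1768 - 2.3041 = 0.8727 bits


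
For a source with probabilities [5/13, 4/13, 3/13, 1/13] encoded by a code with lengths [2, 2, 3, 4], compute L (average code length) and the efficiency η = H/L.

Average length L = Σ p_i × l_i = 2.3846 bits
Entropy H = 1.8262 bits
Efficiency η = H/L × 100% = 76.58%


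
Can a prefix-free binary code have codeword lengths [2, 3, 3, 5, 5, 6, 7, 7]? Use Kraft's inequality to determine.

Kraft inequality: Σ 2^(-l_i) ≤ 1 for prefix-free code
Calculating: 2^(-2) + 2^(-3) + 2^(-3) + 2^(-5) + 2^(-5) + 2^(-6) + 2^(-7) + 2^(-7)
= 0.25 + 0.125 + 0.125 + 0.03125 + 0.03125 + 0.015625 + 0.0078125 + 0.0078125
= 0.5938
Since 0.5938 ≤ 1, prefix-free code exists


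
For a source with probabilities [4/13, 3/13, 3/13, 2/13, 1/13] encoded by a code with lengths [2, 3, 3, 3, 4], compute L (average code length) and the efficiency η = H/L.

Average length L = Σ p_i × l_i = 2.7692 bits
Entropy H = 2.1997 bits
Efficiency η = H/L × 100% = 79.43%


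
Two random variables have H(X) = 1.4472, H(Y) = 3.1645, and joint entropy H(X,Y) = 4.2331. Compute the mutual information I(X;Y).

I(X;Y) = H(X) + H(Y) - H(X,Y)
I(X;Y) = 1.4472 + 3.1645 - 4.2331 = 0.3786 bits


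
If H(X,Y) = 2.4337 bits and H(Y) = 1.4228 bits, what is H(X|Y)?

Chain rule: H(X,Y) = H(X|Y) + H(Y)
H(X|Y) = H(X,Y) - H(Y) = 2.4337 - 1.4228 = 1.0109 bits


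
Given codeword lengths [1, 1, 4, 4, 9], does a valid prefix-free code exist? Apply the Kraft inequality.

Kraft inequality: Σ 2^(-l_i) ≤ 1 for prefix-free code
Calculating: 2^(-1) + 2^(-1) + 2^(-4) + 2^(-4) + 2^(-9)
= 0.5 + 0.5 + 0.0625 + 0.0625 + 0.001953125
= 1.1270
Since 1.1270 > 1, prefix-free code does not exist


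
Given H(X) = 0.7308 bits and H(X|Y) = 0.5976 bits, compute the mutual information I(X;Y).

I(X;Y) = H(X) - H(X|Y)
I(X;Y) = 0.7308 - 0.5976 = 0.1332 bits


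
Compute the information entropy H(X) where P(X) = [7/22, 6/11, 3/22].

H(X) = -Σ p(x) log₂ p(x)
  -7/22 × log₂(7/22) = 0.5257
  -6/11 × log₂(6/11) = 0.4770
  -3/22 × log₂(3/22) = 0.3920
H(X) = 1.3946 bits


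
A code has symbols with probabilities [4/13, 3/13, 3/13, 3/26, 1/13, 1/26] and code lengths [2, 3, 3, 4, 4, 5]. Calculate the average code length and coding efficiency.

Average length L = Σ p_i × l_i = 2.9615 bits
Entropy H = 2.3245 bits
Efficiency η = H/L × 100% = 78.49%


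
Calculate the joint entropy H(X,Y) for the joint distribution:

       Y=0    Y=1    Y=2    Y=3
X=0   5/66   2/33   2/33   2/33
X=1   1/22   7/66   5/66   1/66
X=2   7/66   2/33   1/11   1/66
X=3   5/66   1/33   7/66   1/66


H(X,Y) = -Σ p(x,y) log₂ p(x,y)
  p(0,0)=5/66: -0.0758 × log₂(0.0758) = 0.2820
  p(0,1)=2/33: -0.0606 × log₂(0.0606) = 0.2451
  p(0,2)=2/33: -0.0606 × log₂(0.0606) = 0.2451
  p(0,3)=2/33: -0.0606 × log₂(0.0606) = 0.2451
  p(1,0)=1/22: -0.0455 × log₂(0.0455) = 0.2027
  p(1,1)=7/66: -0.1061 × log₂(0.1061) = 0.3433
  p(1,2)=5/66: -0.0758 × log₂(0.0758) = 0.2820
  p(1,3)=1/66: -0.0152 × log₂(0.0152) = 0.0916
  p(2,0)=7/66: -0.1061 × log₂(0.1061) = 0.3433
  p(2,1)=2/33: -0.0606 × log₂(0.0606) = 0.2451
  p(2,2)=1/11: -0.0909 × log₂(0.0909) = 0.3145
  p(2,3)=1/66: -0.0152 × log₂(0.0152) = 0.0916
  p(3,0)=5/66: -0.0758 × log₂(0.0758) = 0.2820
  p(3,1)=1/33: -0.0303 × log₂(0.0303) = 0.1529
  p(3,2)=7/66: -0.1061 × log₂(0.1061) = 0.3433
  p(3,3)=1/66: -0.0152 × log₂(0.0152) = 0.0916
H(X,Y) = 3.8012 bits


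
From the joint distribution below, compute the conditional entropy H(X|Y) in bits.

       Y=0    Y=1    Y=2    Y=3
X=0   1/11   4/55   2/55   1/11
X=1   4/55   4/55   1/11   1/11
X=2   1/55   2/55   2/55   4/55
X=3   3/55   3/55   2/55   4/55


H(X|Y) = Σ_y p(y) H(X|Y=y)
  p(Y=0) = 13/55, H(X|Y=0) = 1.8262
  p(Y=1) = 13/55, H(X|Y=1) = 1.9501
  p(Y=2) = 1/5, H(X|Y=2) = 1.8586
  p(Y=3) = 18/55, H(X|Y=3) = 1.9911
H(X|Y) = 0.2364×1.8262 + 0.2364×1.9501 + 0.2000×1.8586 + 0.3273×1.9911 = 1.9159 bits


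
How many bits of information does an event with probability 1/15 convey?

Information content I(x) = -log₂(p(x))
I = -log₂(1/15) = -log₂(0.0667)
I = 3.9069 bits


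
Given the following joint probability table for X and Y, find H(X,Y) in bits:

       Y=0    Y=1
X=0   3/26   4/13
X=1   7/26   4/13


H(X,Y) = -Σ p(x,y) log₂ p(x,y)
  p(0,0)=3/26: -0.1154 × log₂(0.1154) = 0.3595
  p(0,1)=4/13: -0.3077 × log₂(0.3077) = 0.5232
  p(1,0)=7/26: -0.2692 × log₂(0.2692) = 0.5097
  p(1,1)=4/13: -0.3077 × log₂(0.3077) = 0.5232
H(X,Y) = 1.9156 bits


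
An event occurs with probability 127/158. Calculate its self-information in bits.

Information content I(x) = -log₂(p(x))
I = -log₂(127/158) = -log₂(0.8038)
I = 0.3151 bits


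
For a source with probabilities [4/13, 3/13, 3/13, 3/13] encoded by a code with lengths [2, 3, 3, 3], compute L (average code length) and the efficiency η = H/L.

Average length L = Σ p_i × l_i = 2.6923 bits
Entropy H = 1.9878 bits
Efficiency η = H/L × 100% = 73.83%


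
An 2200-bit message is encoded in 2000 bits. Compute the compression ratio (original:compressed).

Compression ratio = Original / Compressed
= 2200 / 2000 = 1.10:1


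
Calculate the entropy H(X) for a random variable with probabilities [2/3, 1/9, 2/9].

H(X) = -Σ p(x) log₂ p(x)
  -2/3 × log₂(2/3) = 0.3900
  -1/9 × log₂(1/9) = 0.3522
  -2/9 × log₂(2/9) = 0.4822
H(X) = 1.2244 bits


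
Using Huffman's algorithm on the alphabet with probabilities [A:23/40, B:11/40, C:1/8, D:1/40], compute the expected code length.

Huffman tree construction:
Combine smallest probabilities repeatedly
Resulting codes:
  A: 1 (length 1)
  B: 01 (length 2)
  C: 001 (length 3)
  D: 000 (length 3)
Average length = Σ p(s) × length(s) = 1.5750 bits


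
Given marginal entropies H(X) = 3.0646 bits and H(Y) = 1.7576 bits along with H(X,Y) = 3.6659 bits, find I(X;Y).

I(X;Y) = H(X) + H(Y) - H(X,Y)
I(X;Y) = 3.0646 + 1.7576 - 3.6659 = 1.1563 bits


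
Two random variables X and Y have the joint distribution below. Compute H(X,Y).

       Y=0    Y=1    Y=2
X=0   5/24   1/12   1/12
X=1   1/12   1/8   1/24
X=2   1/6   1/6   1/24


H(X,Y) = -Σ p(x,y) log₂ p(x,y)
  p(0,0)=5/24: -0.2083 × log₂(0.2083) = 0.4715
  p(0,1)=1/12: -0.0833 × log₂(0.0833) = 0.2987
  p(0,2)=1/12: -0.0833 × log₂(0.0833) = 0.2987
  p(1,0)=1/12: -0.0833 × log₂(0.0833) = 0.2987
  p(1,1)=1/8: -0.1250 × log₂(0.1250) = 0.3750
  p(1,2)=1/24: -0.0417 × log₂(0.0417) = 0.1910
  p(2,0)=1/6: -0.1667 × log₂(0.1667) = 0.4308
  p(2,1)=1/6: -0.1667 × log₂(0.1667) = 0.4308
  p(2,2)=1/24: -0.0417 × log₂(0.0417) = 0.1910
H(X,Y) = 2.9864 bits


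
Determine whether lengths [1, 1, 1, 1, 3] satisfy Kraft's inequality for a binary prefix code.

Kraft inequality: Σ 2^(-l_i) ≤ 1 for prefix-free code
Calculating: 2^(-1) + 2^(-1) + 2^(-1) + 2^(-1) + 2^(-3)
= 0.5 + 0.5 + 0.5 + 0.5 + 0.125
= 2.1250
Since 2.1250 > 1, prefix-free code does not exist


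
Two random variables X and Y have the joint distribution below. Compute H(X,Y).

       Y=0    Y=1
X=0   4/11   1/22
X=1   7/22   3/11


H(X,Y) = -Σ p(x,y) log₂ p(x,y)
  p(0,0)=4/11: -0.3636 × log₂(0.3636) = 0.5307
  p(0,1)=1/22: -0.0455 × log₂(0.0455) = 0.2027
  p(1,0)=7/22: -0.3182 × log₂(0.3182) = 0.5257
  p(1,1)=3/11: -0.2727 × log₂(0.2727) = 0.5112
H(X,Y) = 1.7703 bits


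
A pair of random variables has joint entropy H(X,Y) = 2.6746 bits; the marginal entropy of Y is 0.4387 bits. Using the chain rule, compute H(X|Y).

Chain rule: H(X,Y) = H(X|Y) + H(Y)
H(X|Y) = H(X,Y) - H(Y) = 2.6746 - 0.4387 = 2.2359 bits


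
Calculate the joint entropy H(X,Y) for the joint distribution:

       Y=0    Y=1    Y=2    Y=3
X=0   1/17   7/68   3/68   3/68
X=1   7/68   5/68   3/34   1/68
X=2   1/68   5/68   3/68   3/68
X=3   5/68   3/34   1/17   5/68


H(X,Y) = -Σ p(x,y) log₂ p(x,y)
  p(0,0)=1/17: -0.0588 × log₂(0.0588) = 0.2404
  p(0,1)=7/68: -0.1029 × log₂(0.1029) = 0.3377
  p(0,2)=3/68: -0.0441 × log₂(0.0441) = 0.1986
  p(0,3)=3/68: -0.0441 × log₂(0.0441) = 0.1986
  p(1,0)=7/68: -0.1029 × log₂(0.1029) = 0.3377
  p(1,1)=5/68: -0.0735 × log₂(0.0735) = 0.2769
  p(1,2)=3/34: -0.0882 × log₂(0.0882) = 0.3090
  p(1,3)=1/68: -0.0147 × log₂(0.0147) = 0.0895
  p(2,0)=1/68: -0.0147 × log₂(0.0147) = 0.0895
  p(2,1)=5/68: -0.0735 × log₂(0.0735) = 0.2769
  p(2,2)=3/68: -0.0441 × log₂(0.0441) = 0.1986
  p(2,3)=3/68: -0.0441 × log₂(0.0441) = 0.1986
  p(3,0)=5/68: -0.0735 × log₂(0.0735) = 0.2769
  p(3,1)=3/34: -0.0882 × log₂(0.0882) = 0.3090
  p(3,2)=1/17: -0.0588 × log₂(0.0588) = 0.2404
  p(3,3)=5/68: -0.0735 × log₂(0.0735) = 0.2769
H(X,Y) = 3.8554 bits


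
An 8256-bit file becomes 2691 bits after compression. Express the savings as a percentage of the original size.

Space savings = (1 - Compressed/Original) × 100%
= (1 - 2691/8256) × 100%
= 67.41%


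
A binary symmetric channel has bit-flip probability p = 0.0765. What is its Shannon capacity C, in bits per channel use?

For BSC with error probability p:
C = 1 - H(p) where H(p) is binary entropy
H(0.0765) = -0.0765 × log₂(0.0765) - 0.9235 × log₂(0.9235)
H(p) = 0.3897
C = 1 - 0.3897 = 0.6103 bits/use


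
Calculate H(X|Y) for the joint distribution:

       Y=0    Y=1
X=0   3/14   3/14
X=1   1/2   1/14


H(X|Y) = Σ_y p(y) H(X|Y=y)
  p(Y=0) = 5/7, H(X|Y=0) = 0.8813
  p(Y=1) = 2/7, H(X|Y=1) = 0.8113
H(X|Y) = 0.7143×0.8813 + 0.2857×0.8113 = 0.8613 bits


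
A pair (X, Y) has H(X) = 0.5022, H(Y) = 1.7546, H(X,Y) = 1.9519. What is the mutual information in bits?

I(X;Y) = H(X) + H(Y) - H(X,Y)
I(X;Y) = 0.5022 + 1.7546 - 1.9519 = 0.3049 bits


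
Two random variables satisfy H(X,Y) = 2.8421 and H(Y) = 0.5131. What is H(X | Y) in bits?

Chain rule: H(X,Y) = H(X|Y) + H(Y)
H(X|Y) = H(X,Y) - H(Y) = 2.8421 - 0.5131 = 2.329 bits


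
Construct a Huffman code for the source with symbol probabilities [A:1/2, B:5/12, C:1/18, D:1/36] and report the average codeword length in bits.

Huffman tree construction:
Combine smallest probabilities repeatedly
Resulting codes:
  A: 0 (length 1)
  B: 11 (length 2)
  C: 101 (length 3)
  D: 100 (length 3)
Average length = Σ p(s) × length(s) = 1.5833 bits


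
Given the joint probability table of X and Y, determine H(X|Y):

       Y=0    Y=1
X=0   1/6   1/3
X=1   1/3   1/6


H(X|Y) = Σ_y p(y) H(X|Y=y)
  p(Y=0) = 1/2, H(X|Y=0) = 0.9183
  p(Y=1) = 1/2, H(X|Y=1) = 0.9183
H(X|Y) = 0.5000×0.9183 + 0.5000×0.9183 = 0.9183 bits


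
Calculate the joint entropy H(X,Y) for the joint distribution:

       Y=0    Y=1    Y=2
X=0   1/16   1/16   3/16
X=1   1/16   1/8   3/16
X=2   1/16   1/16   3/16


H(X,Y) = -Σ p(x,y) log₂ p(x,y)
  p(0,0)=1/16: -0.0625 × log₂(0.0625) = 0.2500
  p(0,1)=1/16: -0.0625 × log₂(0.0625) = 0.2500
  p(0,2)=3/16: -0.1875 × log₂(0.1875) = 0.4528
  p(1,0)=1/16: -0.0625 × log₂(0.0625) = 0.2500
  p(1,1)=1/8: -0.1250 × log₂(0.1250) = 0.3750
  p(1,2)=3/16: -0.1875 × log₂(0.1875) = 0.4528
  p(2,0)=1/16: -0.0625 × log₂(0.0625) = 0.2500
  p(2,1)=1/16: -0.0625 × log₂(0.0625) = 0.2500
  p(2,2)=3/16: -0.1875 × log₂(0.1875) = 0.4528
H(X,Y) = 2.9835 bits


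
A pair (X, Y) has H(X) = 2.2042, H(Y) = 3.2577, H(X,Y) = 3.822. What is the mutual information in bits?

I(X;Y) = H(X) + H(Y) - H(X,Y)
I(X;Y) = 2.2042 + 3.2577 - 3.822 = 1.6399 bits


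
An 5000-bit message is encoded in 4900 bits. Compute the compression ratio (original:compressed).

Compression ratio = Original / Compressed
= 5000 / 4900 = 1.02:1


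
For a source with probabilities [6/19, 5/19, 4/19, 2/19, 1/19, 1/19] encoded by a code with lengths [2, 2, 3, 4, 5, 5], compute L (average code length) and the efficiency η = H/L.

Average length L = Σ p_i × l_i = 2.7368 bits
Entropy H = 2.2943 bits
Efficiency η = H/L × 100% = 83.83%


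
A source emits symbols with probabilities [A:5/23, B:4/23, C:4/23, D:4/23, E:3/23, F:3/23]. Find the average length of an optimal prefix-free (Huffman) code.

Huffman tree construction:
Combine smallest probabilities repeatedly
Resulting codes:
  A: 01 (length 2)
  B: 110 (length 3)
  C: 111 (length 3)
  D: 00 (length 2)
  E: 100 (length 3)
  F: 101 (length 3)
Average length = Σ p(s) × length(s) = 2.6087 bits


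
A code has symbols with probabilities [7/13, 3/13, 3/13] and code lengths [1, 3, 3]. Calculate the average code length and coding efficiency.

Average length L = Σ p_i × l_i = 1.9231 bits
Entropy H = 1.4573 bits
Efficiency η = H/L × 100% = 75.78%


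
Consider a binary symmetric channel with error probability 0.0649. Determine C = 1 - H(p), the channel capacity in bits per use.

For BSC with error probability p:
C = 1 - H(p) where H(p) is binary entropy
H(0.0649) = -0.0649 × log₂(0.0649) - 0.9351 × log₂(0.9351)
H(p) = 0.3466
C = 1 - 0.3466 = 0.6534 bits/use


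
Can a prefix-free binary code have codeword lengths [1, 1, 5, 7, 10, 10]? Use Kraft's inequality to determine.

Kraft inequality: Σ 2^(-l_i) ≤ 1 for prefix-free code
Calculating: 2^(-1) + 2^(-1) + 2^(-5) + 2^(-7) + 2^(-10) + 2^(-10)
= 0.5 + 0.5 + 0.03125 + 0.0078125 + 0.0009765625 + 0.0009765625
= 1.0410
Since 1.0410 > 1, prefix-free code does not exist


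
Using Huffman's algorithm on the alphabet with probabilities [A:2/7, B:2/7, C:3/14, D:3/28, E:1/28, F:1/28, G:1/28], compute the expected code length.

Huffman tree construction:
Combine smallest probabilities repeatedly
Resulting codes:
  A: 10 (length 2)
  B: 11 (length 2)
  C: 00 (length 2)
  D: 010 (length 3)
  E: 01110 (length 5)
  F: 01111 (length 5)
  G: 0110 (length 4)
Average length = Σ p(s) × length(s) = 2.3929 bits


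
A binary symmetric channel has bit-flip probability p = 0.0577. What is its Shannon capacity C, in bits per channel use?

For BSC with error probability p:
C = 1 - H(p) where H(p) is binary entropy
H(0.0577) = -0.0577 × log₂(0.0577) - 0.9423 × log₂(0.9423)
H(p) = 0.3182
C = 1 - 0.3182 = 0.6818 bits/use


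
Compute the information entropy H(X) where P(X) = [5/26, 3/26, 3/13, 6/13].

H(X) = -Σ p(x) log₂ p(x)
  -5/26 × log₂(5/26) = 0.4574
  -3/26 × log₂(3/26) = 0.3595
  -3/13 × log₂(3/13) = 0.4882
  -6/13 × log₂(6/13) = 0.5148
H(X) = 1.8199 bits


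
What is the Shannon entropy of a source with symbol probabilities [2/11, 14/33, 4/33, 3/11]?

H(X) = -Σ p(x) log₂ p(x)
  -2/11 × log₂(2/11) = 0.4472
  -14/33 × log₂(14/33) = 0.5248
  -4/33 × log₂(4/33) = 0.3690
  -3/11 × log₂(3/11) = 0.5112
H(X) = 1.8522 bits


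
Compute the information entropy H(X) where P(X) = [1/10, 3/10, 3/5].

H(X) = -Σ p(x) log₂ p(x)
  -1/10 × log₂(1/10) = 0.3322
  -3/10 × log₂(3/10) = 0.5211
  -3/5 × log₂(3/5) = 0.4422
H(X) = 1.2955 bits


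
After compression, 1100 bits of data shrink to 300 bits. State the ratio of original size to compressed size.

Compression ratio = Original / Compressed
= 1100 / 300 = 3.67:1


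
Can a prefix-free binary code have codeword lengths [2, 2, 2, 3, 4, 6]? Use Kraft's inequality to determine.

Kraft inequality: Σ 2^(-l_i) ≤ 1 for prefix-free code
Calculating: 2^(-2) + 2^(-2) + 2^(-2) + 2^(-3) + 2^(-4) + 2^(-6)
= 0.25 + 0.25 + 0.25 + 0.125 + 0.0625 + 0.015625
= 0.9531
Since 0.9531 ≤ 1, prefix-free code exists


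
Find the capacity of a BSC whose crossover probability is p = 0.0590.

For BSC with error probability p:
C = 1 - H(p) where H(p) is binary entropy
H(0.0590) = -0.0590 × log₂(0.0590) - 0.9410 × log₂(0.9410)
H(p) = 0.3235
C = 1 - 0.3235 = 0.6765 bits/use


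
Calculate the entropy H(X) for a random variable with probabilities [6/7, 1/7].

H(X) = -Σ p(x) log₂ p(x)
  -6/7 × log₂(6/7) = 0.1906
  -1/7 × log₂(1/7) = 0.4011
H(X) = 0.5917 bits


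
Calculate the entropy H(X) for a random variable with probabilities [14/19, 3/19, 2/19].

H(X) = -Σ p(x) log₂ p(x)
  -14/19 × log₂(14/19) = 0.3246
  -3/19 × log₂(3/19) = 0.4205
  -2/19 × log₂(2/19) = 0.3419
H(X) = 1.0870 bits


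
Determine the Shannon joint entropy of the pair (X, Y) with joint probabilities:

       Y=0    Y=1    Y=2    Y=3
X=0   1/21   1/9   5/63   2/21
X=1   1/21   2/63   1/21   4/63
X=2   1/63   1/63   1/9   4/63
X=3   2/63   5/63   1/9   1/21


H(X,Y) = -Σ p(x,y) log₂ p(x,y)
  p(0,0)=1/21: -0.0476 × log₂(0.0476) = 0.2092
  p(0,1)=1/9: -0.1111 × log₂(0.1111) = 0.3522
  p(0,2)=5/63: -0.0794 × log₂(0.0794) = 0.2901
  p(0,3)=2/21: -0.0952 × log₂(0.0952) = 0.3231
  p(1,0)=1/21: -0.0476 × log₂(0.0476) = 0.2092
  p(1,1)=2/63: -0.0317 × log₂(0.0317) = 0.1580
  p(1,2)=1/21: -0.0476 × log₂(0.0476) = 0.2092
  p(1,3)=4/63: -0.0635 × log₂(0.0635) = 0.2525
  p(2,0)=1/63: -0.0159 × log₂(0.0159) = 0.0949
  p(2,1)=1/63: -0.0159 × log₂(0.0159) = 0.0949
  p(2,2)=1/9: -0.1111 × log₂(0.1111) = 0.3522
  p(2,3)=4/63: -0.0635 × log₂(0.0635) = 0.2525
  p(3,0)=2/63: -0.0317 × log₂(0.0317) = 0.1580
  p(3,1)=5/63: -0.0794 × log₂(0.0794) = 0.2901
  p(3,2)=1/9: -0.1111 × log₂(0.1111) = 0.3522
  p(3,3)=1/21: -0.0476 × log₂(0.0476) = 0.2092
H(X,Y) = 3.8074 bits


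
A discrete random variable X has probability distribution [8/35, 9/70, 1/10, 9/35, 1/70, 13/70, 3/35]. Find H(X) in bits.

H(X) = -Σ p(x) log₂ p(x)
  -8/35 × log₂(8/35) = 0.4867
  -9/70 × log₂(9/70) = 0.3805
  -1/10 × log₂(1/10) = 0.3322
  -9/35 × log₂(9/35) = 0.5038
  -1/70 × log₂(1/70) = 0.0876
  -13/70 × log₂(13/70) = 0.4511
  -3/35 × log₂(3/35) = 0.3038
H(X) = 2.5456 bits


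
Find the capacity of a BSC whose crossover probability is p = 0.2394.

For BSC with error probability p:
C = 1 - H(p) where H(p) is binary entropy
H(0.2394) = -0.2394 × log₂(0.2394) - 0.7606 × log₂(0.7606)
H(p) = 0.7940
C = 1 - 0.7940 = 0.2060 bits/use


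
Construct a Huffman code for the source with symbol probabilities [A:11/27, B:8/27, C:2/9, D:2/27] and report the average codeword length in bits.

Huffman tree construction:
Combine smallest probabilities repeatedly
Resulting codes:
  A: 0 (length 1)
  B: 10 (length 2)
  C: 111 (length 3)
  D: 110 (length 3)
Average length = Σ p(s) × length(s) = 1.8889 bits


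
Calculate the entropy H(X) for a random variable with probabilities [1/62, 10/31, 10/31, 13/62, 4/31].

H(X) = -Σ p(x) log₂ p(x)
  -1/62 × log₂(1/62) = 0.0960
  -10/31 × log₂(10/31) = 0.5265
  -10/31 × log₂(10/31) = 0.5265
  -13/62 × log₂(13/62) = 0.4726
  -4/31 × log₂(4/31) = 0.3812
H(X) = 2.0029 bits


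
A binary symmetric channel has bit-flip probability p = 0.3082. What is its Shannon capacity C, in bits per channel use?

For BSC with error probability p:
C = 1 - H(p) where H(p) is binary entropy
H(0.3082) = -0.3082 × log₂(0.3082) - 0.6918 × log₂(0.6918)
H(p) = 0.8911
C = 1 - 0.8911 = 0.1089 bits/use


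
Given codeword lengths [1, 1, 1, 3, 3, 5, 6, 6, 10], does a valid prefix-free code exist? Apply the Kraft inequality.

Kraft inequality: Σ 2^(-l_i) ≤ 1 for prefix-free code
Calculating: 2^(-1) + 2^(-1) + 2^(-1) + 2^(-3) + 2^(-3) + 2^(-5) + 2^(-6) + 2^(-6) + 2^(-10)
= 0.5 + 0.5 + 0.5 + 0.125 + 0.125 + 0.03125 + 0.015625 + 0.015625 + 0.0009765625
= 1.8135
Since 1.8135 > 1, prefix-free code does not exist


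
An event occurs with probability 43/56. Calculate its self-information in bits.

Information content I(x) = -log₂(p(x))
I = -log₂(43/56) = -log₂(0.7679)
I = 0.3811 bits


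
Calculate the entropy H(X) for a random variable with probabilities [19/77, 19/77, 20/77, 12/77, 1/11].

H(X) = -Σ p(x) log₂ p(x)
  -19/77 × log₂(19/77) = 0.4982
  -19/77 × log₂(19/77) = 0.4982
  -20/77 × log₂(20/77) = 0.5052
  -12/77 × log₂(12/77) = 0.4179
  -1/11 × log₂(1/11) = 0.3145
H(X) = 2.2339 bits


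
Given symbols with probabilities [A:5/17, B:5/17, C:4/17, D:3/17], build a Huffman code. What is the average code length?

Huffman tree construction:
Combine smallest probabilities repeatedly
Resulting codes:
  A: 10 (length 2)
  B: 11 (length 2)
  C: 01 (length 2)
  D: 00 (length 2)
Average length = Σ p(s) × length(s) = 2.0000 bits


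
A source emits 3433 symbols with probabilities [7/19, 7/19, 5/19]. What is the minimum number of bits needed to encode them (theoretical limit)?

Entropy H = 1.5683 bits/symbol
Minimum bits = H × n = 1.5683 × 3433
= 5384.03 bits


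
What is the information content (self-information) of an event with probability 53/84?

Information content I(x) = -log₂(p(x))
I = -log₂(53/84) = -log₂(0.6310)
I = 0.6644 bits


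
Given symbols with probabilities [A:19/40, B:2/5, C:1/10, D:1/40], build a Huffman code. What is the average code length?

Huffman tree construction:
Combine smallest probabilities repeatedly
Resulting codes:
  A: 0 (length 1)
  B: 11 (length 2)
  C: 101 (length 3)
  D: 100 (length 3)
Average length = Σ p(s) × length(s) = 1.6500 bits


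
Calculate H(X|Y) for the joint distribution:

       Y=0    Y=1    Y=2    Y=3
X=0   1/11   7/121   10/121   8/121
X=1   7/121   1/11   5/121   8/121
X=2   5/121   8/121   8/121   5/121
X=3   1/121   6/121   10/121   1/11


H(X|Y) = Σ_y p(y) H(X|Y=y)
  p(Y=0) = 24/121, H(X|Y=0) = 1.6968
  p(Y=1) = 32/121, H(X|Y=1) = 1.9620
  p(Y=2) = 3/11, H(X|Y=2) = 1.9520
  p(Y=3) = 32/121, H(X|Y=3) = 1.9480
H(X|Y) = 0.1983×1.6968 + 0.2645×1.9620 + 0.2727×1.9520 + 0.2645×1.9480 = 1.9030 bits


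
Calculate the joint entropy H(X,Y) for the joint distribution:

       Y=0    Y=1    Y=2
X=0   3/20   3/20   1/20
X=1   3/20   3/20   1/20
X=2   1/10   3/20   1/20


H(X,Y) = -Σ p(x,y) log₂ p(x,y)
  p(0,0)=3/20: -0.1500 × log₂(0.1500) = 0.4105
  p(0,1)=3/20: -0.1500 × log₂(0.1500) = 0.4105
  p(0,2)=1/20: -0.0500 × log₂(0.0500) = 0.2161
  p(1,0)=3/20: -0.1500 × log₂(0.1500) = 0.4105
  p(1,1)=3/20: -0.1500 × log₂(0.1500) = 0.4105
  p(1,2)=1/20: -0.0500 × log₂(0.0500) = 0.2161
  p(2,0)=1/10: -0.1000 × log₂(0.1000) = 0.3322
  p(2,1)=3/20: -0.1500 × log₂(0.1500) = 0.4105
  p(2,2)=1/20: -0.0500 × log₂(0.0500) = 0.2161
H(X,Y) = 3.0332 bits


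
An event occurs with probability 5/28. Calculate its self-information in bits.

Information content I(x) = -log₂(p(x))
I = -log₂(5/28) = -log₂(0.1786)
I = 2.4854 bits


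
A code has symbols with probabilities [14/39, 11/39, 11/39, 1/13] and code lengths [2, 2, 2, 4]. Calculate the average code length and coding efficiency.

Average length L = Σ p_i × l_i = 2.1538 bits
Entropy H = 1.8453 bits
Efficiency η = H/L × 100% = 85.67%


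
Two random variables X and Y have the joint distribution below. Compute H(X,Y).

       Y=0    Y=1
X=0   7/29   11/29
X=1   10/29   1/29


H(X,Y) = -Σ p(x,y) log₂ p(x,y)
  p(0,0)=7/29: -0.2414 × log₂(0.2414) = 0.4950
  p(0,1)=11/29: -0.3793 × log₂(0.3793) = 0.5305
  p(1,0)=10/29: -0.3448 × log₂(0.3448) = 0.5297
  p(1,1)=1/29: -0.0345 × log₂(0.0345) = 0.1675
H(X,Y) = 1.7227 bits


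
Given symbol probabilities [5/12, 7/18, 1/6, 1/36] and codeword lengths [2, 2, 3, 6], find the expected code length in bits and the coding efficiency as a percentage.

Average length L = Σ p_i × l_i = 2.2778 bits
Entropy H = 1.6306 bits
Efficiency η = H/L × 100% = 71.59%


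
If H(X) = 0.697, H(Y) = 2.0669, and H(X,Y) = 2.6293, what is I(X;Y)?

I(X;Y) = H(X) + H(Y) - H(X,Y)
I(X;Y) = 0.697 + 2.0669 - 2.6293 = 0.1346 bits


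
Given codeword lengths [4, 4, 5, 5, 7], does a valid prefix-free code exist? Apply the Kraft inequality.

Kraft inequality: Σ 2^(-l_i) ≤ 1 for prefix-free code
Calculating: 2^(-4) + 2^(-4) + 2^(-5) + 2^(-5) + 2^(-7)
= 0.0625 + 0.0625 + 0.03125 + 0.03125 + 0.0078125
= 0.1953
Since 0.1953 ≤ 1, prefix-free code exists


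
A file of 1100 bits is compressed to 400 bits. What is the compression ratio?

Compression ratio = Original / Compressed
= 1100 / 400 = 2.75:1


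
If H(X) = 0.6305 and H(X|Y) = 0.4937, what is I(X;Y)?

I(X;Y) = H(X) - H(X|Y)
I(X;Y) = 0.6305 - 0.4937 = 0.1368 bits


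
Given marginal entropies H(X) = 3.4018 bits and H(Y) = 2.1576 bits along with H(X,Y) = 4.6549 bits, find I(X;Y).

I(X;Y) = H(X) + H(Y) - H(X,Y)
I(X;Y) = 3.4018 + 2.1576 - 4.6549 = 0.9045 bits


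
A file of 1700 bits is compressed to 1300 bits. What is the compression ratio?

Compression ratio = Original / Compressed
= 1700 / 1300 = 1.31:1


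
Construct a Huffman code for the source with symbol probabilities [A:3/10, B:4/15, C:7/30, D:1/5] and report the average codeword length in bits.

Huffman tree construction:
Combine smallest probabilities repeatedly
Resulting codes:
  A: 11 (length 2)
  B: 10 (length 2)
  C: 01 (length 2)
  D: 00 (length 2)
Average length = Σ p(s) × length(s) = 2.0000 bits


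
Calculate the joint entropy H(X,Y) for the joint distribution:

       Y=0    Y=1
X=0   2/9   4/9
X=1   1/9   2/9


H(X,Y) = -Σ p(x,y) log₂ p(x,y)
  p(0,0)=2/9: -0.2222 × log₂(0.2222) = 0.4822
  p(0,1)=4/9: -0.4444 × log₂(0.4444) = 0.5200
  p(1,0)=1/9: -0.1111 × log₂(0.1111) = 0.3522
  p(1,1)=2/9: -0.2222 × log₂(0.2222) = 0.4822
H(X,Y) = 1.8366 bits


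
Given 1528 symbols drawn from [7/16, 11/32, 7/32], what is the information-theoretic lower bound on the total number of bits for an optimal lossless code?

Entropy H = 1.5310 bits/symbol
Minimum bits = H × n = 1.5310 × 1528
= 2339.36 bits


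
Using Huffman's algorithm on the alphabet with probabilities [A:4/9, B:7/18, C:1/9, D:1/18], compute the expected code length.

Huffman tree construction:
Combine smallest probabilities repeatedly
Resulting codes:
  A: 0 (length 1)
  B: 11 (length 2)
  C: 101 (length 3)
  D: 100 (length 3)
Average length = Σ p(s) × length(s) = 1.7222 bits


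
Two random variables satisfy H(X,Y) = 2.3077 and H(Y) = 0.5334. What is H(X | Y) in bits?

Chain rule: H(X,Y) = H(X|Y) + H(Y)
H(X|Y) = H(X,Y) - H(Y) = 2.3077 - 0.5334 = 1.7743 bits


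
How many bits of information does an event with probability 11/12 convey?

Information content I(x) = -log₂(p(x))
I = -log₂(11/12) = -log₂(0.9167)
I = 0.1255 bits


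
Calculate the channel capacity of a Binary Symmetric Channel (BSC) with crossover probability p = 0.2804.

For BSC with error probability p:
C = 1 - H(p) where H(p) is binary entropy
H(0.2804) = -0.2804 × log₂(0.2804) - 0.7196 × log₂(0.7196)
H(p) = 0.8560
C = 1 - 0.8560 = 0.1440 bits/use


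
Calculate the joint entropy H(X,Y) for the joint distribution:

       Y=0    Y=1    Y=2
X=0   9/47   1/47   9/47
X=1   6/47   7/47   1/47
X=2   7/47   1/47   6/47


H(X,Y) = -Σ p(x,y) log₂ p(x,y)
  p(0,0)=9/47: -0.1915 × log₂(0.1915) = 0.4566
  p(0,1)=1/47: -0.0213 × log₂(0.0213) = 0.1182
  p(0,2)=9/47: -0.1915 × log₂(0.1915) = 0.4566
  p(1,0)=6/47: -0.1277 × log₂(0.1277) = 0.3791
  p(1,1)=7/47: -0.1489 × log₂(0.1489) = 0.4092
  p(1,2)=1/47: -0.0213 × log₂(0.0213) = 0.1182
  p(2,0)=7/47: -0.1489 × log₂(0.1489) = 0.4092
  p(2,1)=1/47: -0.0213 × log₂(0.0213) = 0.1182
  p(2,2)=6/47: -0.1277 × log₂(0.1277) = 0.3791
H(X,Y) = 2.8444 bits


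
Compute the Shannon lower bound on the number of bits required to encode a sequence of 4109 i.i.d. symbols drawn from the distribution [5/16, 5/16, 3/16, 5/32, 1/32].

Entropy H = 2.0763 bits/symbol
Minimum bits = H × n = 2.0763 × 4109
= 8531.57 bits


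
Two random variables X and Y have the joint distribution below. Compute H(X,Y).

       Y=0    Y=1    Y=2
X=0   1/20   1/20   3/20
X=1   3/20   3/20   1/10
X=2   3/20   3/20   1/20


H(X,Y) = -Σ p(x,y) log₂ p(x,y)
  p(0,0)=1/20: -0.0500 × log₂(0.0500) = 0.2161
  p(0,1)=1/20: -0.0500 × log₂(0.0500) = 0.2161
  p(0,2)=3/20: -0.1500 × log₂(0.1500) = 0.4105
  p(1,0)=3/20: -0.1500 × log₂(0.1500) = 0.4105
  p(1,1)=3/20: -0.1500 × log₂(0.1500) = 0.4105
  p(1,2)=1/10: -0.1000 × log₂(0.1000) = 0.3322
  p(2,0)=3/20: -0.1500 × log₂(0.1500) = 0.4105
  p(2,1)=3/20: -0.1500 × log₂(0.1500) = 0.4105
  p(2,2)=1/20: -0.0500 × log₂(0.0500) = 0.2161
H(X,Y) = 3.0332 bits


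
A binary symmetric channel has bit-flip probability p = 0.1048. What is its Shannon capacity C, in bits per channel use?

For BSC with error probability p:
C = 1 - H(p) where H(p) is binary entropy
H(0.1048) = -0.1048 × log₂(0.1048) - 0.8952 × log₂(0.8952)
H(p) = 0.4840
C = 1 - 0.4840 = 0.5160 bits/use


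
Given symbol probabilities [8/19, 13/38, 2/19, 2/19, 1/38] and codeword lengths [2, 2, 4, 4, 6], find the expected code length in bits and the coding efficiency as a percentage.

Average length L = Σ p_i × l_i = 2.5263 bits
Entropy H = 1.8767 bits
Efficiency η = H/L × 100% = 74.29%


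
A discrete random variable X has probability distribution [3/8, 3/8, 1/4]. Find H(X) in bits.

H(X) = -Σ p(x) log₂ p(x)
  -3/8 × log₂(3/8) = 0.5306
  -3/8 × log₂(3/8) = 0.5306
  -1/4 × log₂(1/4) = 0.5000
H(X) = 1.5613 bits


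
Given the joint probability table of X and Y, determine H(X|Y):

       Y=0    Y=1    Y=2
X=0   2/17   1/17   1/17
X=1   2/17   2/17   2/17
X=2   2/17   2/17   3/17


H(X|Y) = Σ_y p(y) H(X|Y=y)
  p(Y=0) = 6/17, H(X|Y=0) = 1.5850
  p(Y=1) = 5/17, H(X|Y=1) = 1.5219
  p(Y=2) = 6/17, H(X|Y=2) = 1.4591
H(X|Y) = 0.3529×1.5850 + 0.2941×1.5219 + 0.3529×1.4591 = 1.5220 bits


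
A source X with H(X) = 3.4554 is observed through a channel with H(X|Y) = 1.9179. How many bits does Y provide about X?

I(X;Y) = H(X) - H(X|Y)
I(X;Y) = 3.4554 - 1.9179 = 1.5375 bits


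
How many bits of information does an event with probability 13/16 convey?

Information content I(x) = -log₂(p(x))
I = -log₂(13/16) = -log₂(0.8125)
I = 0.2996 bits


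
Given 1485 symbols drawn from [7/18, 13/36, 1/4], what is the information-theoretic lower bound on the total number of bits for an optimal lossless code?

Entropy H = 1.5605 bits/symbol
Minimum bits = H × n = 1.5605 × 1485
= 2317.40 bits


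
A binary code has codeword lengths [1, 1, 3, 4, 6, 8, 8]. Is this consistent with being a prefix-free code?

Kraft inequality: Σ 2^(-l_i) ≤ 1 for prefix-free code
Calculating: 2^(-1) + 2^(-1) + 2^(-3) + 2^(-4) + 2^(-6) + 2^(-8) + 2^(-8)
= 0.5 + 0.5 + 0.125 + 0.0625 + 0.015625 + 0.00390625 + 0.00390625
= 1.2109
Since 1.2109 > 1, prefix-free code does not exist


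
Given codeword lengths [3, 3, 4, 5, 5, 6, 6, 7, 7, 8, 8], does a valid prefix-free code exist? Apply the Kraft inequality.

Kraft inequality: Σ 2^(-l_i) ≤ 1 for prefix-free code
Calculating: 2^(-3) + 2^(-3) + 2^(-4) + 2^(-5) + 2^(-5) + 2^(-6) + 2^(-6) + 2^(-7) + 2^(-7) + 2^(-8) + 2^(-8)
= 0.125 + 0.125 + 0.0625 + 0.03125 + 0.03125 + 0.015625 + 0.015625 + 0.0078125 + 0.0078125 + 0.00390625 + 0.00390625
= 0.4297
Since 0.4297 ≤ 1, prefix-free code exists


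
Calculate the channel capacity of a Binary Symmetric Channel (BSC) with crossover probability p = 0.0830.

For BSC with error probability p:
C = 1 - H(p) where H(p) is binary entropy
H(0.0830) = -0.0830 × log₂(0.0830) - 0.9170 × log₂(0.9170)
H(p) = 0.4127
C = 1 - 0.4127 = 0.5873 bits/use


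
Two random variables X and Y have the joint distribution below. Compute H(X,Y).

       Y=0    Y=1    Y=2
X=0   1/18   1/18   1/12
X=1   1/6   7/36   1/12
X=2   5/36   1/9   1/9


H(X,Y) = -Σ p(x,y) log₂ p(x,y)
  p(0,0)=1/18: -0.0556 × log₂(0.0556) = 0.2317
  p(0,1)=1/18: -0.0556 × log₂(0.0556) = 0.2317
  p(0,2)=1/12: -0.0833 × log₂(0.0833) = 0.2987
  p(1,0)=1/6: -0.1667 × log₂(0.1667) = 0.4308
  p(1,1)=7/36: -0.1944 × log₂(0.1944) = 0.4594
  p(1,2)=1/12: -0.0833 × log₂(0.0833) = 0.2987
  p(2,0)=5/36: -0.1389 × log₂(0.1389) = 0.3956
  p(2,1)=1/9: -0.1111 × log₂(0.1111) = 0.3522
  p(2,2)=1/9: -0.1111 × log₂(0.1111) = 0.3522
H(X,Y) = 3.0510 bits


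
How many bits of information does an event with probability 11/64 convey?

Information content I(x) = -log₂(p(x))
I = -log₂(11/64) = -log₂(0.1719)
I = 2.5406 bits


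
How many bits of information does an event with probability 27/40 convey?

Information content I(x) = -log₂(p(x))
I = -log₂(27/40) = -log₂(0.6750)
I = 0.5670 bits
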